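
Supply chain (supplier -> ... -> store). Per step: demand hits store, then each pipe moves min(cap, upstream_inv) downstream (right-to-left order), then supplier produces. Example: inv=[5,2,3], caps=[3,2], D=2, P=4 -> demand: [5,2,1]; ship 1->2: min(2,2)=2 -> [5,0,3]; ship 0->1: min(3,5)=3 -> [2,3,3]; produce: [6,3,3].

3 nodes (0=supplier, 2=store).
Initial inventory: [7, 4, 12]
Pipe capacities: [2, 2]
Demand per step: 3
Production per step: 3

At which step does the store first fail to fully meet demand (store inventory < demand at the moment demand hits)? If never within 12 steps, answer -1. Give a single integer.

Step 1: demand=3,sold=3 ship[1->2]=2 ship[0->1]=2 prod=3 -> [8 4 11]
Step 2: demand=3,sold=3 ship[1->2]=2 ship[0->1]=2 prod=3 -> [9 4 10]
Step 3: demand=3,sold=3 ship[1->2]=2 ship[0->1]=2 prod=3 -> [10 4 9]
Step 4: demand=3,sold=3 ship[1->2]=2 ship[0->1]=2 prod=3 -> [11 4 8]
Step 5: demand=3,sold=3 ship[1->2]=2 ship[0->1]=2 prod=3 -> [12 4 7]
Step 6: demand=3,sold=3 ship[1->2]=2 ship[0->1]=2 prod=3 -> [13 4 6]
Step 7: demand=3,sold=3 ship[1->2]=2 ship[0->1]=2 prod=3 -> [14 4 5]
Step 8: demand=3,sold=3 ship[1->2]=2 ship[0->1]=2 prod=3 -> [15 4 4]
Step 9: demand=3,sold=3 ship[1->2]=2 ship[0->1]=2 prod=3 -> [16 4 3]
Step 10: demand=3,sold=3 ship[1->2]=2 ship[0->1]=2 prod=3 -> [17 4 2]
Step 11: demand=3,sold=2 ship[1->2]=2 ship[0->1]=2 prod=3 -> [18 4 2]
Step 12: demand=3,sold=2 ship[1->2]=2 ship[0->1]=2 prod=3 -> [19 4 2]
First stockout at step 11

11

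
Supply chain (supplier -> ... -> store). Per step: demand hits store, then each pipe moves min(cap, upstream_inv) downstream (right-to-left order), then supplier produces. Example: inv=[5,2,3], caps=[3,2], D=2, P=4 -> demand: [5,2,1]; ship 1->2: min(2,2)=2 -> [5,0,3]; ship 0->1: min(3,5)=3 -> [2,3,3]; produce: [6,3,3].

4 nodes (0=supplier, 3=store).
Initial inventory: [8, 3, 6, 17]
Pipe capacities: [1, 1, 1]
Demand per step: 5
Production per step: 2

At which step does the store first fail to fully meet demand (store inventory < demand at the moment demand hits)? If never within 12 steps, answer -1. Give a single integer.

Step 1: demand=5,sold=5 ship[2->3]=1 ship[1->2]=1 ship[0->1]=1 prod=2 -> [9 3 6 13]
Step 2: demand=5,sold=5 ship[2->3]=1 ship[1->2]=1 ship[0->1]=1 prod=2 -> [10 3 6 9]
Step 3: demand=5,sold=5 ship[2->3]=1 ship[1->2]=1 ship[0->1]=1 prod=2 -> [11 3 6 5]
Step 4: demand=5,sold=5 ship[2->3]=1 ship[1->2]=1 ship[0->1]=1 prod=2 -> [12 3 6 1]
Step 5: demand=5,sold=1 ship[2->3]=1 ship[1->2]=1 ship[0->1]=1 prod=2 -> [13 3 6 1]
Step 6: demand=5,sold=1 ship[2->3]=1 ship[1->2]=1 ship[0->1]=1 prod=2 -> [14 3 6 1]
Step 7: demand=5,sold=1 ship[2->3]=1 ship[1->2]=1 ship[0->1]=1 prod=2 -> [15 3 6 1]
Step 8: demand=5,sold=1 ship[2->3]=1 ship[1->2]=1 ship[0->1]=1 prod=2 -> [16 3 6 1]
Step 9: demand=5,sold=1 ship[2->3]=1 ship[1->2]=1 ship[0->1]=1 prod=2 -> [17 3 6 1]
Step 10: demand=5,sold=1 ship[2->3]=1 ship[1->2]=1 ship[0->1]=1 prod=2 -> [18 3 6 1]
Step 11: demand=5,sold=1 ship[2->3]=1 ship[1->2]=1 ship[0->1]=1 prod=2 -> [19 3 6 1]
Step 12: demand=5,sold=1 ship[2->3]=1 ship[1->2]=1 ship[0->1]=1 prod=2 -> [20 3 6 1]
First stockout at step 5

5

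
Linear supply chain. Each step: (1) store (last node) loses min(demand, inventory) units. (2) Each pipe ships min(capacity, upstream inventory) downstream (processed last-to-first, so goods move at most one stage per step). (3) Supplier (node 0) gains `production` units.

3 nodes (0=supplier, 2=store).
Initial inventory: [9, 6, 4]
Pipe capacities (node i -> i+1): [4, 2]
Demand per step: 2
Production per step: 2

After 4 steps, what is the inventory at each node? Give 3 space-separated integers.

Step 1: demand=2,sold=2 ship[1->2]=2 ship[0->1]=4 prod=2 -> inv=[7 8 4]
Step 2: demand=2,sold=2 ship[1->2]=2 ship[0->1]=4 prod=2 -> inv=[5 10 4]
Step 3: demand=2,sold=2 ship[1->2]=2 ship[0->1]=4 prod=2 -> inv=[3 12 4]
Step 4: demand=2,sold=2 ship[1->2]=2 ship[0->1]=3 prod=2 -> inv=[2 13 4]

2 13 4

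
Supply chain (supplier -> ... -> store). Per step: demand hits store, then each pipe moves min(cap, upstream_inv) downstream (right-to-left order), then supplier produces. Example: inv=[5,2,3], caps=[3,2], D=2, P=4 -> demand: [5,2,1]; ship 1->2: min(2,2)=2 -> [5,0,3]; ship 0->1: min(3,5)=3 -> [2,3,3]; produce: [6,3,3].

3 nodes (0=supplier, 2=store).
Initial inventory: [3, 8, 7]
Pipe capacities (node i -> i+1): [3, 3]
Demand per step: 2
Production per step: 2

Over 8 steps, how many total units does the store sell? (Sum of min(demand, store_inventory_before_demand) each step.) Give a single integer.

Answer: 16

Derivation:
Step 1: sold=2 (running total=2) -> [2 8 8]
Step 2: sold=2 (running total=4) -> [2 7 9]
Step 3: sold=2 (running total=6) -> [2 6 10]
Step 4: sold=2 (running total=8) -> [2 5 11]
Step 5: sold=2 (running total=10) -> [2 4 12]
Step 6: sold=2 (running total=12) -> [2 3 13]
Step 7: sold=2 (running total=14) -> [2 2 14]
Step 8: sold=2 (running total=16) -> [2 2 14]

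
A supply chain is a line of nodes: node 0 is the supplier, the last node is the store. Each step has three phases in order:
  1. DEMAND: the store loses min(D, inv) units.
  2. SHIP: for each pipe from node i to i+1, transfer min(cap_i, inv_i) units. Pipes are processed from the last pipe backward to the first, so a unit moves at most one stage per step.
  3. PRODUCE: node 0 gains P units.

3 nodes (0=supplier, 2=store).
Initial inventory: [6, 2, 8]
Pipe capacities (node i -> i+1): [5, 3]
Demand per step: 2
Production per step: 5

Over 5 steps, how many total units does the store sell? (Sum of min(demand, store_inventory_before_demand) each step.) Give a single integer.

Step 1: sold=2 (running total=2) -> [6 5 8]
Step 2: sold=2 (running total=4) -> [6 7 9]
Step 3: sold=2 (running total=6) -> [6 9 10]
Step 4: sold=2 (running total=8) -> [6 11 11]
Step 5: sold=2 (running total=10) -> [6 13 12]

Answer: 10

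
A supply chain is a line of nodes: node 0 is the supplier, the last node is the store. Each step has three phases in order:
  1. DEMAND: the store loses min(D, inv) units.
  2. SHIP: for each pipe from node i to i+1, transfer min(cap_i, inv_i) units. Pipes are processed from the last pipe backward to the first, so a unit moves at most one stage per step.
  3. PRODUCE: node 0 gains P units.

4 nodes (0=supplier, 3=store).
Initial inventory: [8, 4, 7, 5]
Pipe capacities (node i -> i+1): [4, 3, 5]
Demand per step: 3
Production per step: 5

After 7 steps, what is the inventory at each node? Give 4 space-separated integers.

Step 1: demand=3,sold=3 ship[2->3]=5 ship[1->2]=3 ship[0->1]=4 prod=5 -> inv=[9 5 5 7]
Step 2: demand=3,sold=3 ship[2->3]=5 ship[1->2]=3 ship[0->1]=4 prod=5 -> inv=[10 6 3 9]
Step 3: demand=3,sold=3 ship[2->3]=3 ship[1->2]=3 ship[0->1]=4 prod=5 -> inv=[11 7 3 9]
Step 4: demand=3,sold=3 ship[2->3]=3 ship[1->2]=3 ship[0->1]=4 prod=5 -> inv=[12 8 3 9]
Step 5: demand=3,sold=3 ship[2->3]=3 ship[1->2]=3 ship[0->1]=4 prod=5 -> inv=[13 9 3 9]
Step 6: demand=3,sold=3 ship[2->3]=3 ship[1->2]=3 ship[0->1]=4 prod=5 -> inv=[14 10 3 9]
Step 7: demand=3,sold=3 ship[2->3]=3 ship[1->2]=3 ship[0->1]=4 prod=5 -> inv=[15 11 3 9]

15 11 3 9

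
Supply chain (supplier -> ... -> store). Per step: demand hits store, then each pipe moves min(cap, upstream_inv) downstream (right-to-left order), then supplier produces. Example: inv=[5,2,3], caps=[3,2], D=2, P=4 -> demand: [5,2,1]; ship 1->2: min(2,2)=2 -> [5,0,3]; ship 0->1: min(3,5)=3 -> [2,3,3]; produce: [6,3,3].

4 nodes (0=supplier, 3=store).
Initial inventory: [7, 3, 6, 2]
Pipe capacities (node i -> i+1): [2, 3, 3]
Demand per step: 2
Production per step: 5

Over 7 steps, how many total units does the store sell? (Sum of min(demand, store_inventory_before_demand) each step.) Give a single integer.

Answer: 14

Derivation:
Step 1: sold=2 (running total=2) -> [10 2 6 3]
Step 2: sold=2 (running total=4) -> [13 2 5 4]
Step 3: sold=2 (running total=6) -> [16 2 4 5]
Step 4: sold=2 (running total=8) -> [19 2 3 6]
Step 5: sold=2 (running total=10) -> [22 2 2 7]
Step 6: sold=2 (running total=12) -> [25 2 2 7]
Step 7: sold=2 (running total=14) -> [28 2 2 7]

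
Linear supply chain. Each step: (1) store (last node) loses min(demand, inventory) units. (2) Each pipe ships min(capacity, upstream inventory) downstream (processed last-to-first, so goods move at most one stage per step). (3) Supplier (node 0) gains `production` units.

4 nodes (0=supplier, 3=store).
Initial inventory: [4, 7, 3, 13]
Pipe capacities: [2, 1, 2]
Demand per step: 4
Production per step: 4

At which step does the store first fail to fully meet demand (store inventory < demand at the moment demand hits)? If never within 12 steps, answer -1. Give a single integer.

Step 1: demand=4,sold=4 ship[2->3]=2 ship[1->2]=1 ship[0->1]=2 prod=4 -> [6 8 2 11]
Step 2: demand=4,sold=4 ship[2->3]=2 ship[1->2]=1 ship[0->1]=2 prod=4 -> [8 9 1 9]
Step 3: demand=4,sold=4 ship[2->3]=1 ship[1->2]=1 ship[0->1]=2 prod=4 -> [10 10 1 6]
Step 4: demand=4,sold=4 ship[2->3]=1 ship[1->2]=1 ship[0->1]=2 prod=4 -> [12 11 1 3]
Step 5: demand=4,sold=3 ship[2->3]=1 ship[1->2]=1 ship[0->1]=2 prod=4 -> [14 12 1 1]
Step 6: demand=4,sold=1 ship[2->3]=1 ship[1->2]=1 ship[0->1]=2 prod=4 -> [16 13 1 1]
Step 7: demand=4,sold=1 ship[2->3]=1 ship[1->2]=1 ship[0->1]=2 prod=4 -> [18 14 1 1]
Step 8: demand=4,sold=1 ship[2->3]=1 ship[1->2]=1 ship[0->1]=2 prod=4 -> [20 15 1 1]
Step 9: demand=4,sold=1 ship[2->3]=1 ship[1->2]=1 ship[0->1]=2 prod=4 -> [22 16 1 1]
Step 10: demand=4,sold=1 ship[2->3]=1 ship[1->2]=1 ship[0->1]=2 prod=4 -> [24 17 1 1]
Step 11: demand=4,sold=1 ship[2->3]=1 ship[1->2]=1 ship[0->1]=2 prod=4 -> [26 18 1 1]
Step 12: demand=4,sold=1 ship[2->3]=1 ship[1->2]=1 ship[0->1]=2 prod=4 -> [28 19 1 1]
First stockout at step 5

5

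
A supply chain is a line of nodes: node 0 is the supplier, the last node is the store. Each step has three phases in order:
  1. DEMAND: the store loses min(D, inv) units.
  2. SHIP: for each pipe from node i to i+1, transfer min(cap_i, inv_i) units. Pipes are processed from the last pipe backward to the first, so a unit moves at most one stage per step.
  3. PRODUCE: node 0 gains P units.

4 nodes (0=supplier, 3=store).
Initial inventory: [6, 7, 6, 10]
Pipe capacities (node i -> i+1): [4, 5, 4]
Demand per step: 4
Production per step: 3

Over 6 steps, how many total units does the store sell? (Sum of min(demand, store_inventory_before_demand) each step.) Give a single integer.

Step 1: sold=4 (running total=4) -> [5 6 7 10]
Step 2: sold=4 (running total=8) -> [4 5 8 10]
Step 3: sold=4 (running total=12) -> [3 4 9 10]
Step 4: sold=4 (running total=16) -> [3 3 9 10]
Step 5: sold=4 (running total=20) -> [3 3 8 10]
Step 6: sold=4 (running total=24) -> [3 3 7 10]

Answer: 24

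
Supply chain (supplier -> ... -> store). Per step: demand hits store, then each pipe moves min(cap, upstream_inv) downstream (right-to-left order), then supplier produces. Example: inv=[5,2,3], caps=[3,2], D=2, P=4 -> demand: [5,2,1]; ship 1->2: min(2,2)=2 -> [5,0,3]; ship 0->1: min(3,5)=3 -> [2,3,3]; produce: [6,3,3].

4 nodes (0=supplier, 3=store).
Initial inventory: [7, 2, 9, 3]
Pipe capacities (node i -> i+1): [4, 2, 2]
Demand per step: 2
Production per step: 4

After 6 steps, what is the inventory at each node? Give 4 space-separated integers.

Step 1: demand=2,sold=2 ship[2->3]=2 ship[1->2]=2 ship[0->1]=4 prod=4 -> inv=[7 4 9 3]
Step 2: demand=2,sold=2 ship[2->3]=2 ship[1->2]=2 ship[0->1]=4 prod=4 -> inv=[7 6 9 3]
Step 3: demand=2,sold=2 ship[2->3]=2 ship[1->2]=2 ship[0->1]=4 prod=4 -> inv=[7 8 9 3]
Step 4: demand=2,sold=2 ship[2->3]=2 ship[1->2]=2 ship[0->1]=4 prod=4 -> inv=[7 10 9 3]
Step 5: demand=2,sold=2 ship[2->3]=2 ship[1->2]=2 ship[0->1]=4 prod=4 -> inv=[7 12 9 3]
Step 6: demand=2,sold=2 ship[2->3]=2 ship[1->2]=2 ship[0->1]=4 prod=4 -> inv=[7 14 9 3]

7 14 9 3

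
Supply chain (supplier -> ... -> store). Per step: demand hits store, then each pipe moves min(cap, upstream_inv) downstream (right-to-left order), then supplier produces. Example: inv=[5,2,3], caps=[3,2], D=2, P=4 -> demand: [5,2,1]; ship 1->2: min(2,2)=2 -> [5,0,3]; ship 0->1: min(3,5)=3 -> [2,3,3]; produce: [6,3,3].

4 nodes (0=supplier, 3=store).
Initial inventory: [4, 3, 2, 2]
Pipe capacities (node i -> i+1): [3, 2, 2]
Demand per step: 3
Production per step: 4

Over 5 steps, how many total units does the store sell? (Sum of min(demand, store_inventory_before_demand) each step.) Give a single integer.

Answer: 10

Derivation:
Step 1: sold=2 (running total=2) -> [5 4 2 2]
Step 2: sold=2 (running total=4) -> [6 5 2 2]
Step 3: sold=2 (running total=6) -> [7 6 2 2]
Step 4: sold=2 (running total=8) -> [8 7 2 2]
Step 5: sold=2 (running total=10) -> [9 8 2 2]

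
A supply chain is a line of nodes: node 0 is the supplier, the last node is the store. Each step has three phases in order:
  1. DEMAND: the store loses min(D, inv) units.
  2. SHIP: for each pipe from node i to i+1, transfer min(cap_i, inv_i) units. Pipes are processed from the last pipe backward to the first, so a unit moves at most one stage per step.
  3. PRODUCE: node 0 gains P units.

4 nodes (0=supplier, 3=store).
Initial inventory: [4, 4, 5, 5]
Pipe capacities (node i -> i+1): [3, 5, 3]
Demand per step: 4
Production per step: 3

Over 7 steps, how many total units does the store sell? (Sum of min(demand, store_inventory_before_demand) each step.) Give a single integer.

Step 1: sold=4 (running total=4) -> [4 3 6 4]
Step 2: sold=4 (running total=8) -> [4 3 6 3]
Step 3: sold=3 (running total=11) -> [4 3 6 3]
Step 4: sold=3 (running total=14) -> [4 3 6 3]
Step 5: sold=3 (running total=17) -> [4 3 6 3]
Step 6: sold=3 (running total=20) -> [4 3 6 3]
Step 7: sold=3 (running total=23) -> [4 3 6 3]

Answer: 23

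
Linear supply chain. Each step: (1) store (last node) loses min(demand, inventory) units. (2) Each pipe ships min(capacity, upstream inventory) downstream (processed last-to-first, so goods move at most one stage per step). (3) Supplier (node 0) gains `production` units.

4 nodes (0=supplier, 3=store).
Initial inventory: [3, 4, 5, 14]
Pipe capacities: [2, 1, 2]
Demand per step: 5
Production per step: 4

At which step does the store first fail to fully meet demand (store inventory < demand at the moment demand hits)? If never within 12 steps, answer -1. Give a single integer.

Step 1: demand=5,sold=5 ship[2->3]=2 ship[1->2]=1 ship[0->1]=2 prod=4 -> [5 5 4 11]
Step 2: demand=5,sold=5 ship[2->3]=2 ship[1->2]=1 ship[0->1]=2 prod=4 -> [7 6 3 8]
Step 3: demand=5,sold=5 ship[2->3]=2 ship[1->2]=1 ship[0->1]=2 prod=4 -> [9 7 2 5]
Step 4: demand=5,sold=5 ship[2->3]=2 ship[1->2]=1 ship[0->1]=2 prod=4 -> [11 8 1 2]
Step 5: demand=5,sold=2 ship[2->3]=1 ship[1->2]=1 ship[0->1]=2 prod=4 -> [13 9 1 1]
Step 6: demand=5,sold=1 ship[2->3]=1 ship[1->2]=1 ship[0->1]=2 prod=4 -> [15 10 1 1]
Step 7: demand=5,sold=1 ship[2->3]=1 ship[1->2]=1 ship[0->1]=2 prod=4 -> [17 11 1 1]
Step 8: demand=5,sold=1 ship[2->3]=1 ship[1->2]=1 ship[0->1]=2 prod=4 -> [19 12 1 1]
Step 9: demand=5,sold=1 ship[2->3]=1 ship[1->2]=1 ship[0->1]=2 prod=4 -> [21 13 1 1]
Step 10: demand=5,sold=1 ship[2->3]=1 ship[1->2]=1 ship[0->1]=2 prod=4 -> [23 14 1 1]
Step 11: demand=5,sold=1 ship[2->3]=1 ship[1->2]=1 ship[0->1]=2 prod=4 -> [25 15 1 1]
Step 12: demand=5,sold=1 ship[2->3]=1 ship[1->2]=1 ship[0->1]=2 prod=4 -> [27 16 1 1]
First stockout at step 5

5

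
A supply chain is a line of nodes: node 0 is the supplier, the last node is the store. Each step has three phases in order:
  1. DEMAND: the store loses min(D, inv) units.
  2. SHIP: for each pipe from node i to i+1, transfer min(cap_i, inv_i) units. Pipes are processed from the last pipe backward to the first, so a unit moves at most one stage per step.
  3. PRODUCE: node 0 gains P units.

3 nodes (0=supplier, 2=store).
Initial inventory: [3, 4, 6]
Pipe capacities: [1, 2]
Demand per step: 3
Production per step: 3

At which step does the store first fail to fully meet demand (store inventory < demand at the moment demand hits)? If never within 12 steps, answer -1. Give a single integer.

Step 1: demand=3,sold=3 ship[1->2]=2 ship[0->1]=1 prod=3 -> [5 3 5]
Step 2: demand=3,sold=3 ship[1->2]=2 ship[0->1]=1 prod=3 -> [7 2 4]
Step 3: demand=3,sold=3 ship[1->2]=2 ship[0->1]=1 prod=3 -> [9 1 3]
Step 4: demand=3,sold=3 ship[1->2]=1 ship[0->1]=1 prod=3 -> [11 1 1]
Step 5: demand=3,sold=1 ship[1->2]=1 ship[0->1]=1 prod=3 -> [13 1 1]
Step 6: demand=3,sold=1 ship[1->2]=1 ship[0->1]=1 prod=3 -> [15 1 1]
Step 7: demand=3,sold=1 ship[1->2]=1 ship[0->1]=1 prod=3 -> [17 1 1]
Step 8: demand=3,sold=1 ship[1->2]=1 ship[0->1]=1 prod=3 -> [19 1 1]
Step 9: demand=3,sold=1 ship[1->2]=1 ship[0->1]=1 prod=3 -> [21 1 1]
Step 10: demand=3,sold=1 ship[1->2]=1 ship[0->1]=1 prod=3 -> [23 1 1]
Step 11: demand=3,sold=1 ship[1->2]=1 ship[0->1]=1 prod=3 -> [25 1 1]
Step 12: demand=3,sold=1 ship[1->2]=1 ship[0->1]=1 prod=3 -> [27 1 1]
First stockout at step 5

5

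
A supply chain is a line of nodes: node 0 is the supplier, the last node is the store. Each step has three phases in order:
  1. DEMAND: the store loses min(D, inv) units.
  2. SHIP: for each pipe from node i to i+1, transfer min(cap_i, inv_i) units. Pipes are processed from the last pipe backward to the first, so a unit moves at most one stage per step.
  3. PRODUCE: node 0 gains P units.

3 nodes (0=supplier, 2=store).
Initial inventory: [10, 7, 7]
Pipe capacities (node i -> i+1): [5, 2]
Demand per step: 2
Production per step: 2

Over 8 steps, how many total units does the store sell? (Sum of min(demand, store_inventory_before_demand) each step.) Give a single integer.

Answer: 16

Derivation:
Step 1: sold=2 (running total=2) -> [7 10 7]
Step 2: sold=2 (running total=4) -> [4 13 7]
Step 3: sold=2 (running total=6) -> [2 15 7]
Step 4: sold=2 (running total=8) -> [2 15 7]
Step 5: sold=2 (running total=10) -> [2 15 7]
Step 6: sold=2 (running total=12) -> [2 15 7]
Step 7: sold=2 (running total=14) -> [2 15 7]
Step 8: sold=2 (running total=16) -> [2 15 7]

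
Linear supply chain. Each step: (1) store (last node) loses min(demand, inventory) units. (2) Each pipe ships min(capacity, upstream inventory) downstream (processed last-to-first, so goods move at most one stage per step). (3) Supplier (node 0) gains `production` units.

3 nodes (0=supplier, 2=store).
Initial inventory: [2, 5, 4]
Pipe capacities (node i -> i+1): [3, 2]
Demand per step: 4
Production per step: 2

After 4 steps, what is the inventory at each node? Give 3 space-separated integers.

Step 1: demand=4,sold=4 ship[1->2]=2 ship[0->1]=2 prod=2 -> inv=[2 5 2]
Step 2: demand=4,sold=2 ship[1->2]=2 ship[0->1]=2 prod=2 -> inv=[2 5 2]
Step 3: demand=4,sold=2 ship[1->2]=2 ship[0->1]=2 prod=2 -> inv=[2 5 2]
Step 4: demand=4,sold=2 ship[1->2]=2 ship[0->1]=2 prod=2 -> inv=[2 5 2]

2 5 2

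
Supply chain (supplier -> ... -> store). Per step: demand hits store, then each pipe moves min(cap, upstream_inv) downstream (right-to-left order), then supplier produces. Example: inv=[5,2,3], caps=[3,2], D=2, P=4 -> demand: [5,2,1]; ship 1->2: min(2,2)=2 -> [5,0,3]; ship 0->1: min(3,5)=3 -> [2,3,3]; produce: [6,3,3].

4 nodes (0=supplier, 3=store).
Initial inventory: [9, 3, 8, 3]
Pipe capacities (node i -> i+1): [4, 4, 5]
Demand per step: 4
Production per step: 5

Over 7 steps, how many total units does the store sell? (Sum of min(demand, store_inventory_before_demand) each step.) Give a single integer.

Answer: 27

Derivation:
Step 1: sold=3 (running total=3) -> [10 4 6 5]
Step 2: sold=4 (running total=7) -> [11 4 5 6]
Step 3: sold=4 (running total=11) -> [12 4 4 7]
Step 4: sold=4 (running total=15) -> [13 4 4 7]
Step 5: sold=4 (running total=19) -> [14 4 4 7]
Step 6: sold=4 (running total=23) -> [15 4 4 7]
Step 7: sold=4 (running total=27) -> [16 4 4 7]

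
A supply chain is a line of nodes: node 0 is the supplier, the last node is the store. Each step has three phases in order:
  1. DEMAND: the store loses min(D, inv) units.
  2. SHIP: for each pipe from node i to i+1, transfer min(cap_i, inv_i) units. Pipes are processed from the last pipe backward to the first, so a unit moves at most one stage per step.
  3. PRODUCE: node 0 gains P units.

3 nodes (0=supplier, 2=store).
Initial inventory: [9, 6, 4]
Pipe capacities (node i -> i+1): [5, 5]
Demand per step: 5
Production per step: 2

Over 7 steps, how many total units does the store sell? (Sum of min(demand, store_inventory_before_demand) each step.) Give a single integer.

Step 1: sold=4 (running total=4) -> [6 6 5]
Step 2: sold=5 (running total=9) -> [3 6 5]
Step 3: sold=5 (running total=14) -> [2 4 5]
Step 4: sold=5 (running total=19) -> [2 2 4]
Step 5: sold=4 (running total=23) -> [2 2 2]
Step 6: sold=2 (running total=25) -> [2 2 2]
Step 7: sold=2 (running total=27) -> [2 2 2]

Answer: 27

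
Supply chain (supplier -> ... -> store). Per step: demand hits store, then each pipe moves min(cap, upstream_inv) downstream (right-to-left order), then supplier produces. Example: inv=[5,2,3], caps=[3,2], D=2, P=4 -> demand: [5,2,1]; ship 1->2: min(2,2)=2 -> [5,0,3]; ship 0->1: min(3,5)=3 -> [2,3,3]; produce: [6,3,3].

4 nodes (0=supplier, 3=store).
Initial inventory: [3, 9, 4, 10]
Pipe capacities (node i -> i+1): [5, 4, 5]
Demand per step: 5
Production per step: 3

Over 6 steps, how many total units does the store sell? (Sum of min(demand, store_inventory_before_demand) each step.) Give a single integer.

Step 1: sold=5 (running total=5) -> [3 8 4 9]
Step 2: sold=5 (running total=10) -> [3 7 4 8]
Step 3: sold=5 (running total=15) -> [3 6 4 7]
Step 4: sold=5 (running total=20) -> [3 5 4 6]
Step 5: sold=5 (running total=25) -> [3 4 4 5]
Step 6: sold=5 (running total=30) -> [3 3 4 4]

Answer: 30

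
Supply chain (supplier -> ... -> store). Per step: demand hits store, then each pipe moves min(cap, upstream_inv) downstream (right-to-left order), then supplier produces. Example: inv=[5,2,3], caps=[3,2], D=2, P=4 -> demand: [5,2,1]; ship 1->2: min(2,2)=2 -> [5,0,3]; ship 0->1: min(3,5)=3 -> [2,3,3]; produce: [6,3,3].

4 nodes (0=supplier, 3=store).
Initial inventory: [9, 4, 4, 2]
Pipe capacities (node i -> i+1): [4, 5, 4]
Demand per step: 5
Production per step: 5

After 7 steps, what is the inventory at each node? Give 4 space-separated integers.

Step 1: demand=5,sold=2 ship[2->3]=4 ship[1->2]=4 ship[0->1]=4 prod=5 -> inv=[10 4 4 4]
Step 2: demand=5,sold=4 ship[2->3]=4 ship[1->2]=4 ship[0->1]=4 prod=5 -> inv=[11 4 4 4]
Step 3: demand=5,sold=4 ship[2->3]=4 ship[1->2]=4 ship[0->1]=4 prod=5 -> inv=[12 4 4 4]
Step 4: demand=5,sold=4 ship[2->3]=4 ship[1->2]=4 ship[0->1]=4 prod=5 -> inv=[13 4 4 4]
Step 5: demand=5,sold=4 ship[2->3]=4 ship[1->2]=4 ship[0->1]=4 prod=5 -> inv=[14 4 4 4]
Step 6: demand=5,sold=4 ship[2->3]=4 ship[1->2]=4 ship[0->1]=4 prod=5 -> inv=[15 4 4 4]
Step 7: demand=5,sold=4 ship[2->3]=4 ship[1->2]=4 ship[0->1]=4 prod=5 -> inv=[16 4 4 4]

16 4 4 4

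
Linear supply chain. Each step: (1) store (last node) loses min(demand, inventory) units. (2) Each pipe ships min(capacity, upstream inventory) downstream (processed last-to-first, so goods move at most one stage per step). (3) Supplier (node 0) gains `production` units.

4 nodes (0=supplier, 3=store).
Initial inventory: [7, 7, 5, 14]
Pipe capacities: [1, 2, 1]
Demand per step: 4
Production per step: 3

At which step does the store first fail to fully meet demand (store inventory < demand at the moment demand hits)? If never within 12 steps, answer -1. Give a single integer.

Step 1: demand=4,sold=4 ship[2->3]=1 ship[1->2]=2 ship[0->1]=1 prod=3 -> [9 6 6 11]
Step 2: demand=4,sold=4 ship[2->3]=1 ship[1->2]=2 ship[0->1]=1 prod=3 -> [11 5 7 8]
Step 3: demand=4,sold=4 ship[2->3]=1 ship[1->2]=2 ship[0->1]=1 prod=3 -> [13 4 8 5]
Step 4: demand=4,sold=4 ship[2->3]=1 ship[1->2]=2 ship[0->1]=1 prod=3 -> [15 3 9 2]
Step 5: demand=4,sold=2 ship[2->3]=1 ship[1->2]=2 ship[0->1]=1 prod=3 -> [17 2 10 1]
Step 6: demand=4,sold=1 ship[2->3]=1 ship[1->2]=2 ship[0->1]=1 prod=3 -> [19 1 11 1]
Step 7: demand=4,sold=1 ship[2->3]=1 ship[1->2]=1 ship[0->1]=1 prod=3 -> [21 1 11 1]
Step 8: demand=4,sold=1 ship[2->3]=1 ship[1->2]=1 ship[0->1]=1 prod=3 -> [23 1 11 1]
Step 9: demand=4,sold=1 ship[2->3]=1 ship[1->2]=1 ship[0->1]=1 prod=3 -> [25 1 11 1]
Step 10: demand=4,sold=1 ship[2->3]=1 ship[1->2]=1 ship[0->1]=1 prod=3 -> [27 1 11 1]
Step 11: demand=4,sold=1 ship[2->3]=1 ship[1->2]=1 ship[0->1]=1 prod=3 -> [29 1 11 1]
Step 12: demand=4,sold=1 ship[2->3]=1 ship[1->2]=1 ship[0->1]=1 prod=3 -> [31 1 11 1]
First stockout at step 5

5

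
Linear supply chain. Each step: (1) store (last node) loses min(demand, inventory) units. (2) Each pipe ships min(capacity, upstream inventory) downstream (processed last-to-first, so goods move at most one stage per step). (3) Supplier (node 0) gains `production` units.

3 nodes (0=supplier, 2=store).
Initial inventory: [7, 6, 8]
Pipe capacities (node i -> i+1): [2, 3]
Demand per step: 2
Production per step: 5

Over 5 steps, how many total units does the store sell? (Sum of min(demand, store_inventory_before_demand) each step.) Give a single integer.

Step 1: sold=2 (running total=2) -> [10 5 9]
Step 2: sold=2 (running total=4) -> [13 4 10]
Step 3: sold=2 (running total=6) -> [16 3 11]
Step 4: sold=2 (running total=8) -> [19 2 12]
Step 5: sold=2 (running total=10) -> [22 2 12]

Answer: 10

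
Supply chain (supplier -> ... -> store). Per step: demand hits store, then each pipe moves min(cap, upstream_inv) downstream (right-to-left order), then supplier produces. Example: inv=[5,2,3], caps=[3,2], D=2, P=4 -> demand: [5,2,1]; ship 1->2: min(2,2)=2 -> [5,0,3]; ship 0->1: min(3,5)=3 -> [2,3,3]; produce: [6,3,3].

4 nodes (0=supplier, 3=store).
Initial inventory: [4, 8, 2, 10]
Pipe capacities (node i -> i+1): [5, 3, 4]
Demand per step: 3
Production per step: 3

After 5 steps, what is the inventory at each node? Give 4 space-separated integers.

Step 1: demand=3,sold=3 ship[2->3]=2 ship[1->2]=3 ship[0->1]=4 prod=3 -> inv=[3 9 3 9]
Step 2: demand=3,sold=3 ship[2->3]=3 ship[1->2]=3 ship[0->1]=3 prod=3 -> inv=[3 9 3 9]
Step 3: demand=3,sold=3 ship[2->3]=3 ship[1->2]=3 ship[0->1]=3 prod=3 -> inv=[3 9 3 9]
Step 4: demand=3,sold=3 ship[2->3]=3 ship[1->2]=3 ship[0->1]=3 prod=3 -> inv=[3 9 3 9]
Step 5: demand=3,sold=3 ship[2->3]=3 ship[1->2]=3 ship[0->1]=3 prod=3 -> inv=[3 9 3 9]

3 9 3 9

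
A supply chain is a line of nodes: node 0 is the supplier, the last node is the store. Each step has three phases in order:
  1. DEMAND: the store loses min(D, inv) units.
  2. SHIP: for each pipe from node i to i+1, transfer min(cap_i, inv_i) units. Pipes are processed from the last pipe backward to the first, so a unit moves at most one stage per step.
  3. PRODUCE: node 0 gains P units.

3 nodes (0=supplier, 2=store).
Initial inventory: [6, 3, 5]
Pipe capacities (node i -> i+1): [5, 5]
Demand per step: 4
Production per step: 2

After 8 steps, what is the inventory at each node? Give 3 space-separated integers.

Step 1: demand=4,sold=4 ship[1->2]=3 ship[0->1]=5 prod=2 -> inv=[3 5 4]
Step 2: demand=4,sold=4 ship[1->2]=5 ship[0->1]=3 prod=2 -> inv=[2 3 5]
Step 3: demand=4,sold=4 ship[1->2]=3 ship[0->1]=2 prod=2 -> inv=[2 2 4]
Step 4: demand=4,sold=4 ship[1->2]=2 ship[0->1]=2 prod=2 -> inv=[2 2 2]
Step 5: demand=4,sold=2 ship[1->2]=2 ship[0->1]=2 prod=2 -> inv=[2 2 2]
Step 6: demand=4,sold=2 ship[1->2]=2 ship[0->1]=2 prod=2 -> inv=[2 2 2]
Step 7: demand=4,sold=2 ship[1->2]=2 ship[0->1]=2 prod=2 -> inv=[2 2 2]
Step 8: demand=4,sold=2 ship[1->2]=2 ship[0->1]=2 prod=2 -> inv=[2 2 2]

2 2 2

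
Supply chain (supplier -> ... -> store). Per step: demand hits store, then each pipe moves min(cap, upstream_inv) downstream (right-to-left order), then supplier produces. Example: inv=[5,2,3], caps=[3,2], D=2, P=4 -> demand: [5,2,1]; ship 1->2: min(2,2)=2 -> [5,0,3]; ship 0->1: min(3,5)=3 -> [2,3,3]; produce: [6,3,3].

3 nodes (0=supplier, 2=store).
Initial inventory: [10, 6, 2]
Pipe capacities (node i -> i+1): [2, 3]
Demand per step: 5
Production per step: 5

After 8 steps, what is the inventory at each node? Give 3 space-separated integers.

Step 1: demand=5,sold=2 ship[1->2]=3 ship[0->1]=2 prod=5 -> inv=[13 5 3]
Step 2: demand=5,sold=3 ship[1->2]=3 ship[0->1]=2 prod=5 -> inv=[16 4 3]
Step 3: demand=5,sold=3 ship[1->2]=3 ship[0->1]=2 prod=5 -> inv=[19 3 3]
Step 4: demand=5,sold=3 ship[1->2]=3 ship[0->1]=2 prod=5 -> inv=[22 2 3]
Step 5: demand=5,sold=3 ship[1->2]=2 ship[0->1]=2 prod=5 -> inv=[25 2 2]
Step 6: demand=5,sold=2 ship[1->2]=2 ship[0->1]=2 prod=5 -> inv=[28 2 2]
Step 7: demand=5,sold=2 ship[1->2]=2 ship[0->1]=2 prod=5 -> inv=[31 2 2]
Step 8: demand=5,sold=2 ship[1->2]=2 ship[0->1]=2 prod=5 -> inv=[34 2 2]

34 2 2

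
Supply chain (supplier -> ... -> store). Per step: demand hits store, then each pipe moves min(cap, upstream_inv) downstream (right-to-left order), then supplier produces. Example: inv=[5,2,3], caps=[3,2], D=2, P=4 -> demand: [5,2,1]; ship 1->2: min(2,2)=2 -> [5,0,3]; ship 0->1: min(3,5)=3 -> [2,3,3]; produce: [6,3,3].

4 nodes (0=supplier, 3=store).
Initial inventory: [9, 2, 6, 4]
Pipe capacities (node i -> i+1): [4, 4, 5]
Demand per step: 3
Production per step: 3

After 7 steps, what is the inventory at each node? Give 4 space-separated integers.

Step 1: demand=3,sold=3 ship[2->3]=5 ship[1->2]=2 ship[0->1]=4 prod=3 -> inv=[8 4 3 6]
Step 2: demand=3,sold=3 ship[2->3]=3 ship[1->2]=4 ship[0->1]=4 prod=3 -> inv=[7 4 4 6]
Step 3: demand=3,sold=3 ship[2->3]=4 ship[1->2]=4 ship[0->1]=4 prod=3 -> inv=[6 4 4 7]
Step 4: demand=3,sold=3 ship[2->3]=4 ship[1->2]=4 ship[0->1]=4 prod=3 -> inv=[5 4 4 8]
Step 5: demand=3,sold=3 ship[2->3]=4 ship[1->2]=4 ship[0->1]=4 prod=3 -> inv=[4 4 4 9]
Step 6: demand=3,sold=3 ship[2->3]=4 ship[1->2]=4 ship[0->1]=4 prod=3 -> inv=[3 4 4 10]
Step 7: demand=3,sold=3 ship[2->3]=4 ship[1->2]=4 ship[0->1]=3 prod=3 -> inv=[3 3 4 11]

3 3 4 11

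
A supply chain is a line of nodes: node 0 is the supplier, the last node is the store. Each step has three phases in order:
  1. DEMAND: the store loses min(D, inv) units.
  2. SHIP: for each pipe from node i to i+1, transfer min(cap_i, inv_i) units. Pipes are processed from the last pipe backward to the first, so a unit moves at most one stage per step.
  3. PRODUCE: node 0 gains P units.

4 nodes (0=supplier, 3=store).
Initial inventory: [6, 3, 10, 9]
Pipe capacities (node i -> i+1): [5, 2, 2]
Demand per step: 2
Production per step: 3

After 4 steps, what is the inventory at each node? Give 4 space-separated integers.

Step 1: demand=2,sold=2 ship[2->3]=2 ship[1->2]=2 ship[0->1]=5 prod=3 -> inv=[4 6 10 9]
Step 2: demand=2,sold=2 ship[2->3]=2 ship[1->2]=2 ship[0->1]=4 prod=3 -> inv=[3 8 10 9]
Step 3: demand=2,sold=2 ship[2->3]=2 ship[1->2]=2 ship[0->1]=3 prod=3 -> inv=[3 9 10 9]
Step 4: demand=2,sold=2 ship[2->3]=2 ship[1->2]=2 ship[0->1]=3 prod=3 -> inv=[3 10 10 9]

3 10 10 9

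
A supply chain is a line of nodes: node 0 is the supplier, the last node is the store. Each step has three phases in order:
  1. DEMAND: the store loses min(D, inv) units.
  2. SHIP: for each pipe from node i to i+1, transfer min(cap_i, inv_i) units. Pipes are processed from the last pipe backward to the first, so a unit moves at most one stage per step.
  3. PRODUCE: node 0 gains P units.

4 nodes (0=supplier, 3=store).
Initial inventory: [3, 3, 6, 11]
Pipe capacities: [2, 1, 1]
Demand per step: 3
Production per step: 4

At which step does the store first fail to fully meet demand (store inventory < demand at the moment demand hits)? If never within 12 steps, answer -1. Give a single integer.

Step 1: demand=3,sold=3 ship[2->3]=1 ship[1->2]=1 ship[0->1]=2 prod=4 -> [5 4 6 9]
Step 2: demand=3,sold=3 ship[2->3]=1 ship[1->2]=1 ship[0->1]=2 prod=4 -> [7 5 6 7]
Step 3: demand=3,sold=3 ship[2->3]=1 ship[1->2]=1 ship[0->1]=2 prod=4 -> [9 6 6 5]
Step 4: demand=3,sold=3 ship[2->3]=1 ship[1->2]=1 ship[0->1]=2 prod=4 -> [11 7 6 3]
Step 5: demand=3,sold=3 ship[2->3]=1 ship[1->2]=1 ship[0->1]=2 prod=4 -> [13 8 6 1]
Step 6: demand=3,sold=1 ship[2->3]=1 ship[1->2]=1 ship[0->1]=2 prod=4 -> [15 9 6 1]
Step 7: demand=3,sold=1 ship[2->3]=1 ship[1->2]=1 ship[0->1]=2 prod=4 -> [17 10 6 1]
Step 8: demand=3,sold=1 ship[2->3]=1 ship[1->2]=1 ship[0->1]=2 prod=4 -> [19 11 6 1]
Step 9: demand=3,sold=1 ship[2->3]=1 ship[1->2]=1 ship[0->1]=2 prod=4 -> [21 12 6 1]
Step 10: demand=3,sold=1 ship[2->3]=1 ship[1->2]=1 ship[0->1]=2 prod=4 -> [23 13 6 1]
Step 11: demand=3,sold=1 ship[2->3]=1 ship[1->2]=1 ship[0->1]=2 prod=4 -> [25 14 6 1]
Step 12: demand=3,sold=1 ship[2->3]=1 ship[1->2]=1 ship[0->1]=2 prod=4 -> [27 15 6 1]
First stockout at step 6

6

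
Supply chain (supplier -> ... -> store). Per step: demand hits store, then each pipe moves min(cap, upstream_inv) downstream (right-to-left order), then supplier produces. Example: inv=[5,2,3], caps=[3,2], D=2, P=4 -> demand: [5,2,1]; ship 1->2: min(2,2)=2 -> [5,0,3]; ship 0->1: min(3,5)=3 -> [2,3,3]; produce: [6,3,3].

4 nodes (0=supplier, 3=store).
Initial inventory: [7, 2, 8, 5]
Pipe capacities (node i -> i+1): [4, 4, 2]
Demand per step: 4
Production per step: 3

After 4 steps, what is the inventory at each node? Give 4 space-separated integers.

Step 1: demand=4,sold=4 ship[2->3]=2 ship[1->2]=2 ship[0->1]=4 prod=3 -> inv=[6 4 8 3]
Step 2: demand=4,sold=3 ship[2->3]=2 ship[1->2]=4 ship[0->1]=4 prod=3 -> inv=[5 4 10 2]
Step 3: demand=4,sold=2 ship[2->3]=2 ship[1->2]=4 ship[0->1]=4 prod=3 -> inv=[4 4 12 2]
Step 4: demand=4,sold=2 ship[2->3]=2 ship[1->2]=4 ship[0->1]=4 prod=3 -> inv=[3 4 14 2]

3 4 14 2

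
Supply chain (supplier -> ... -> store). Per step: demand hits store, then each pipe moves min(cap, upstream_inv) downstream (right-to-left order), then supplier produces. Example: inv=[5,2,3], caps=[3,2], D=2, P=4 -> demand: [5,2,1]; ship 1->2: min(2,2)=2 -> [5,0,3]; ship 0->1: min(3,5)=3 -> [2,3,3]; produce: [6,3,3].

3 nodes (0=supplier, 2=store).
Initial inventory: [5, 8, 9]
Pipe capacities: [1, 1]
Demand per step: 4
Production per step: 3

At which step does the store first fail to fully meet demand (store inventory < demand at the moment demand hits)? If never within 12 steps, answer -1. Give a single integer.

Step 1: demand=4,sold=4 ship[1->2]=1 ship[0->1]=1 prod=3 -> [7 8 6]
Step 2: demand=4,sold=4 ship[1->2]=1 ship[0->1]=1 prod=3 -> [9 8 3]
Step 3: demand=4,sold=3 ship[1->2]=1 ship[0->1]=1 prod=3 -> [11 8 1]
Step 4: demand=4,sold=1 ship[1->2]=1 ship[0->1]=1 prod=3 -> [13 8 1]
Step 5: demand=4,sold=1 ship[1->2]=1 ship[0->1]=1 prod=3 -> [15 8 1]
Step 6: demand=4,sold=1 ship[1->2]=1 ship[0->1]=1 prod=3 -> [17 8 1]
Step 7: demand=4,sold=1 ship[1->2]=1 ship[0->1]=1 prod=3 -> [19 8 1]
Step 8: demand=4,sold=1 ship[1->2]=1 ship[0->1]=1 prod=3 -> [21 8 1]
Step 9: demand=4,sold=1 ship[1->2]=1 ship[0->1]=1 prod=3 -> [23 8 1]
Step 10: demand=4,sold=1 ship[1->2]=1 ship[0->1]=1 prod=3 -> [25 8 1]
Step 11: demand=4,sold=1 ship[1->2]=1 ship[0->1]=1 prod=3 -> [27 8 1]
Step 12: demand=4,sold=1 ship[1->2]=1 ship[0->1]=1 prod=3 -> [29 8 1]
First stockout at step 3

3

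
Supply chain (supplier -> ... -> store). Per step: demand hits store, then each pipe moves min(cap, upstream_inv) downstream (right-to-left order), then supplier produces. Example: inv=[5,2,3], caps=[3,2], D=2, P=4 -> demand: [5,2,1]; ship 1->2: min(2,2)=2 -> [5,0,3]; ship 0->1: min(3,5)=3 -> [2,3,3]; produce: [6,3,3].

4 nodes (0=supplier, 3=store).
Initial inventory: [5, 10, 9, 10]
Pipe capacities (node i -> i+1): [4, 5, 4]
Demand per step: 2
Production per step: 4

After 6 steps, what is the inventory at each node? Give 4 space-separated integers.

Step 1: demand=2,sold=2 ship[2->3]=4 ship[1->2]=5 ship[0->1]=4 prod=4 -> inv=[5 9 10 12]
Step 2: demand=2,sold=2 ship[2->3]=4 ship[1->2]=5 ship[0->1]=4 prod=4 -> inv=[5 8 11 14]
Step 3: demand=2,sold=2 ship[2->3]=4 ship[1->2]=5 ship[0->1]=4 prod=4 -> inv=[5 7 12 16]
Step 4: demand=2,sold=2 ship[2->3]=4 ship[1->2]=5 ship[0->1]=4 prod=4 -> inv=[5 6 13 18]
Step 5: demand=2,sold=2 ship[2->3]=4 ship[1->2]=5 ship[0->1]=4 prod=4 -> inv=[5 5 14 20]
Step 6: demand=2,sold=2 ship[2->3]=4 ship[1->2]=5 ship[0->1]=4 prod=4 -> inv=[5 4 15 22]

5 4 15 22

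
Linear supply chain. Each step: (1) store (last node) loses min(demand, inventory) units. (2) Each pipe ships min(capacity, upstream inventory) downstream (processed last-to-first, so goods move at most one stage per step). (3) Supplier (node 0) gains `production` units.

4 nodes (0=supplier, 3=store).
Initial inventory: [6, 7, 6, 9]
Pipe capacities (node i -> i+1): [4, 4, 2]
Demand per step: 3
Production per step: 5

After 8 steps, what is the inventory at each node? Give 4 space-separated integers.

Step 1: demand=3,sold=3 ship[2->3]=2 ship[1->2]=4 ship[0->1]=4 prod=5 -> inv=[7 7 8 8]
Step 2: demand=3,sold=3 ship[2->3]=2 ship[1->2]=4 ship[0->1]=4 prod=5 -> inv=[8 7 10 7]
Step 3: demand=3,sold=3 ship[2->3]=2 ship[1->2]=4 ship[0->1]=4 prod=5 -> inv=[9 7 12 6]
Step 4: demand=3,sold=3 ship[2->3]=2 ship[1->2]=4 ship[0->1]=4 prod=5 -> inv=[10 7 14 5]
Step 5: demand=3,sold=3 ship[2->3]=2 ship[1->2]=4 ship[0->1]=4 prod=5 -> inv=[11 7 16 4]
Step 6: demand=3,sold=3 ship[2->3]=2 ship[1->2]=4 ship[0->1]=4 prod=5 -> inv=[12 7 18 3]
Step 7: demand=3,sold=3 ship[2->3]=2 ship[1->2]=4 ship[0->1]=4 prod=5 -> inv=[13 7 20 2]
Step 8: demand=3,sold=2 ship[2->3]=2 ship[1->2]=4 ship[0->1]=4 prod=5 -> inv=[14 7 22 2]

14 7 22 2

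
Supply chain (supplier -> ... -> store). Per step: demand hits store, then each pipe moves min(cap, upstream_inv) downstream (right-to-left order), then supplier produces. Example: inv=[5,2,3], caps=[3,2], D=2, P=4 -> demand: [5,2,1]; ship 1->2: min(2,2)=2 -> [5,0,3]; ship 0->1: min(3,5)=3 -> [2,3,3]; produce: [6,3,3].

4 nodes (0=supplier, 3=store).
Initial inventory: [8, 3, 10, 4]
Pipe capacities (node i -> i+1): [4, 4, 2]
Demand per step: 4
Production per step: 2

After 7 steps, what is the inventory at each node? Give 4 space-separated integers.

Step 1: demand=4,sold=4 ship[2->3]=2 ship[1->2]=3 ship[0->1]=4 prod=2 -> inv=[6 4 11 2]
Step 2: demand=4,sold=2 ship[2->3]=2 ship[1->2]=4 ship[0->1]=4 prod=2 -> inv=[4 4 13 2]
Step 3: demand=4,sold=2 ship[2->3]=2 ship[1->2]=4 ship[0->1]=4 prod=2 -> inv=[2 4 15 2]
Step 4: demand=4,sold=2 ship[2->3]=2 ship[1->2]=4 ship[0->1]=2 prod=2 -> inv=[2 2 17 2]
Step 5: demand=4,sold=2 ship[2->3]=2 ship[1->2]=2 ship[0->1]=2 prod=2 -> inv=[2 2 17 2]
Step 6: demand=4,sold=2 ship[2->3]=2 ship[1->2]=2 ship[0->1]=2 prod=2 -> inv=[2 2 17 2]
Step 7: demand=4,sold=2 ship[2->3]=2 ship[1->2]=2 ship[0->1]=2 prod=2 -> inv=[2 2 17 2]

2 2 17 2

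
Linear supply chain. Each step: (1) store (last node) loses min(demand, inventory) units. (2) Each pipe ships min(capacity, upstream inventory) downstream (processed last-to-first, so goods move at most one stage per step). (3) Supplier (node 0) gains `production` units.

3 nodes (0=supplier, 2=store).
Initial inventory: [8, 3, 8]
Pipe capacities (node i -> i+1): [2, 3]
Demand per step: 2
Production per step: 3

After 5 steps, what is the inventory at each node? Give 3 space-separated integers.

Step 1: demand=2,sold=2 ship[1->2]=3 ship[0->1]=2 prod=3 -> inv=[9 2 9]
Step 2: demand=2,sold=2 ship[1->2]=2 ship[0->1]=2 prod=3 -> inv=[10 2 9]
Step 3: demand=2,sold=2 ship[1->2]=2 ship[0->1]=2 prod=3 -> inv=[11 2 9]
Step 4: demand=2,sold=2 ship[1->2]=2 ship[0->1]=2 prod=3 -> inv=[12 2 9]
Step 5: demand=2,sold=2 ship[1->2]=2 ship[0->1]=2 prod=3 -> inv=[13 2 9]

13 2 9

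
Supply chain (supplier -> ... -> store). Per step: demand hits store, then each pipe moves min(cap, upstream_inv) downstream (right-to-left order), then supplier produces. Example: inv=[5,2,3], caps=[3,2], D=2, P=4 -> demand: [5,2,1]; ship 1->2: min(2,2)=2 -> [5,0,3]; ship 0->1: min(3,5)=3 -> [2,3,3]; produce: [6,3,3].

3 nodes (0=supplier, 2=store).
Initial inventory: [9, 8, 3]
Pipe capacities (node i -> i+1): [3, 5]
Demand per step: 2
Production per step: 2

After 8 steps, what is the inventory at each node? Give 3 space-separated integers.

Step 1: demand=2,sold=2 ship[1->2]=5 ship[0->1]=3 prod=2 -> inv=[8 6 6]
Step 2: demand=2,sold=2 ship[1->2]=5 ship[0->1]=3 prod=2 -> inv=[7 4 9]
Step 3: demand=2,sold=2 ship[1->2]=4 ship[0->1]=3 prod=2 -> inv=[6 3 11]
Step 4: demand=2,sold=2 ship[1->2]=3 ship[0->1]=3 prod=2 -> inv=[5 3 12]
Step 5: demand=2,sold=2 ship[1->2]=3 ship[0->1]=3 prod=2 -> inv=[4 3 13]
Step 6: demand=2,sold=2 ship[1->2]=3 ship[0->1]=3 prod=2 -> inv=[3 3 14]
Step 7: demand=2,sold=2 ship[1->2]=3 ship[0->1]=3 prod=2 -> inv=[2 3 15]
Step 8: demand=2,sold=2 ship[1->2]=3 ship[0->1]=2 prod=2 -> inv=[2 2 16]

2 2 16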